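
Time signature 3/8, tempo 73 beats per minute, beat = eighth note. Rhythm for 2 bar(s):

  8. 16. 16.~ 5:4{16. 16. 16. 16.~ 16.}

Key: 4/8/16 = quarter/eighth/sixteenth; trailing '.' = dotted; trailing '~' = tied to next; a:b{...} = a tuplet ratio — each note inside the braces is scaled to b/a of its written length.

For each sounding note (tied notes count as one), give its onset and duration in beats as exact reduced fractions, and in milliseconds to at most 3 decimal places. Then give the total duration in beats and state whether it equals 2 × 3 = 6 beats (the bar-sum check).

1) 0.0ms=0b +1232.877ms=3/2b
2) 1232.877ms=3/2b +616.438ms=3/4b
3) 1849.315ms=9/4b +1109.589ms=27/20b
4) 2958.904ms=18/5b +493.151ms=3/5b
5) 3452.055ms=21/5b +493.151ms=3/5b
6) 3945.205ms=24/5b +986.301ms=6/5b
Σ=6b of 6 (73bpm 3/8) — PASS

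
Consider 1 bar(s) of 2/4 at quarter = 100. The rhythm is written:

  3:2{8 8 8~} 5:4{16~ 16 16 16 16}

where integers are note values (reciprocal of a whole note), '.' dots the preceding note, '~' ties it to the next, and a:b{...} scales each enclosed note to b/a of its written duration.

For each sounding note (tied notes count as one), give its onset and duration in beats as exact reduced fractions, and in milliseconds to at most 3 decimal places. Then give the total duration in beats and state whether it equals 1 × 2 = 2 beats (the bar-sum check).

1) 0.0ms=0b +200.0ms=1/3b
2) 200.0ms=1/3b +200.0ms=1/3b
3) 400.0ms=2/3b +440.0ms=11/15b
4) 840.0ms=7/5b +120.0ms=1/5b
5) 960.0ms=8/5b +120.0ms=1/5b
6) 1080.0ms=9/5b +120.0ms=1/5b
Σ=2b of 2 (100bpm 2/4) — PASS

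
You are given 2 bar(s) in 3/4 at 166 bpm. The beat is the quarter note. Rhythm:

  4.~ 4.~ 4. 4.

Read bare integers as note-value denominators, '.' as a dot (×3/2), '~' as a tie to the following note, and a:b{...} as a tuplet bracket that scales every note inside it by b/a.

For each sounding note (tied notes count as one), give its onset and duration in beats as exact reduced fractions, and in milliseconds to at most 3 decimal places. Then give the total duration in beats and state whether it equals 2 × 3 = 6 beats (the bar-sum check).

1) 0.0ms=0b +1626.506ms=9/2b
2) 1626.506ms=9/2b +542.169ms=3/2b
Σ=6b of 6 (166bpm 3/4) — PASS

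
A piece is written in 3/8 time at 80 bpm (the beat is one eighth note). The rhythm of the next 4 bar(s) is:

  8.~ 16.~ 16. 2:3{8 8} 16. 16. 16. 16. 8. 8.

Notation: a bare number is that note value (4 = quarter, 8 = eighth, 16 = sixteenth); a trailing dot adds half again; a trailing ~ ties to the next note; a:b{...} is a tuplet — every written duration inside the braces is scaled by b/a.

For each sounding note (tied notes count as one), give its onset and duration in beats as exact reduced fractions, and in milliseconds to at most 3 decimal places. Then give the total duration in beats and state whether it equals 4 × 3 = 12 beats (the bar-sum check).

1) 0.0ms=0b +2250.0ms=3b
2) 2250.0ms=3b +1125.0ms=3/2b
3) 3375.0ms=9/2b +1125.0ms=3/2b
4) 4500.0ms=6b +562.5ms=3/4b
5) 5062.5ms=27/4b +562.5ms=3/4b
6) 5625.0ms=15/2b +562.5ms=3/4b
7) 6187.5ms=33/4b +562.5ms=3/4b
8) 6750.0ms=9b +1125.0ms=3/2b
9) 7875.0ms=21/2b +1125.0ms=3/2b
Σ=12b of 12 (80bpm 3/8) — PASS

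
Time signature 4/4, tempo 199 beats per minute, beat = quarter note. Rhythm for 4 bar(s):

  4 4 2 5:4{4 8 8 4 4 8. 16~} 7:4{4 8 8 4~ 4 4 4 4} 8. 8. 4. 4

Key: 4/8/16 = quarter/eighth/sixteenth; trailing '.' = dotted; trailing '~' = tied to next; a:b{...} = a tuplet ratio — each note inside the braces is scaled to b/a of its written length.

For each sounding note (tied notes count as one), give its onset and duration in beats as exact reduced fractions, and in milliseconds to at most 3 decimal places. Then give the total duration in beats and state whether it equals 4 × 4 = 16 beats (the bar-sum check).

1) 0.0ms=0b +301.508ms=1b
2) 301.508ms=1b +301.508ms=1b
3) 603.015ms=2b +603.015ms=2b
4) 1206.03ms=4b +241.206ms=4/5b
5) 1447.236ms=24/5b +120.603ms=2/5b
6) 1567.839ms=26/5b +120.603ms=2/5b
7) 1688.442ms=28/5b +241.206ms=4/5b
8) 1929.648ms=32/5b +241.206ms=4/5b
9) 2170.854ms=36/5b +180.905ms=3/5b
10) 2351.759ms=39/5b +232.592ms=27/35b
11) 2584.35ms=60/7b +86.145ms=2/7b
12) 2670.495ms=62/7b +86.145ms=2/7b
13) 2756.64ms=64/7b +344.58ms=8/7b
14) 3101.22ms=72/7b +172.29ms=4/7b
15) 3273.51ms=76/7b +172.29ms=4/7b
16) 3445.8ms=80/7b +172.29ms=4/7b
17) 3618.09ms=12b +226.131ms=3/4b
18) 3844.221ms=51/4b +226.131ms=3/4b
19) 4070.352ms=27/2b +452.261ms=3/2b
20) 4522.613ms=15b +301.508ms=1b
Σ=16b of 16 (199bpm 4/4) — PASS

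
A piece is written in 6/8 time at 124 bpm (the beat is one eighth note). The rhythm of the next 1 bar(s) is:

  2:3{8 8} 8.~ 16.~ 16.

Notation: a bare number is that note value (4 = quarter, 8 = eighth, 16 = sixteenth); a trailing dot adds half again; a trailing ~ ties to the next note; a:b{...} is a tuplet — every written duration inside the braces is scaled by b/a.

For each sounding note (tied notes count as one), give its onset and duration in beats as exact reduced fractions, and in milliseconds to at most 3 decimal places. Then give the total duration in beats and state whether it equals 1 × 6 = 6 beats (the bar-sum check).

1) 0.0ms=0b +725.806ms=3/2b
2) 725.806ms=3/2b +725.806ms=3/2b
3) 1451.613ms=3b +1451.613ms=3b
Σ=6b of 6 (124bpm 6/8) — PASS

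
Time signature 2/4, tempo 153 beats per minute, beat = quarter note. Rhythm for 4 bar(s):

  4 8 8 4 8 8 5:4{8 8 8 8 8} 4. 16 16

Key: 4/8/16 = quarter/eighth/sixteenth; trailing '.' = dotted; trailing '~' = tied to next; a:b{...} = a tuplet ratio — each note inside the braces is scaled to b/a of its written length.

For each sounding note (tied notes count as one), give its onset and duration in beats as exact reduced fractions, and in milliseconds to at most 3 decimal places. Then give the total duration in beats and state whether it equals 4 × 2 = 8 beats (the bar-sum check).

1) 0.0ms=0b +392.157ms=1b
2) 392.157ms=1b +196.078ms=1/2b
3) 588.235ms=3/2b +196.078ms=1/2b
4) 784.314ms=2b +392.157ms=1b
5) 1176.471ms=3b +196.078ms=1/2b
6) 1372.549ms=7/2b +196.078ms=1/2b
7) 1568.627ms=4b +156.863ms=2/5b
8) 1725.49ms=22/5b +156.863ms=2/5b
9) 1882.353ms=24/5b +156.863ms=2/5b
10) 2039.216ms=26/5b +156.863ms=2/5b
11) 2196.078ms=28/5b +156.863ms=2/5b
12) 2352.941ms=6b +588.235ms=3/2b
13) 2941.176ms=15/2b +98.039ms=1/4b
14) 3039.216ms=31/4b +98.039ms=1/4b
Σ=8b of 8 (153bpm 2/4) — PASS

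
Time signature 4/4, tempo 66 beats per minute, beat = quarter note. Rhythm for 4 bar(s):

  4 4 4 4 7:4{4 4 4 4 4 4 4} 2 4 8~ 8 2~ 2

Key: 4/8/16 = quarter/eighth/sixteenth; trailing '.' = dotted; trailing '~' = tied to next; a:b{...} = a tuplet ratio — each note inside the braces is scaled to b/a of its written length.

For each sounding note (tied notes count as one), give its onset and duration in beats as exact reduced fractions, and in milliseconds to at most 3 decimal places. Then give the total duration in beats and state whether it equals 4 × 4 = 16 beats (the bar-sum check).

1) 0.0ms=0b +909.091ms=1b
2) 909.091ms=1b +909.091ms=1b
3) 1818.182ms=2b +909.091ms=1b
4) 2727.273ms=3b +909.091ms=1b
5) 3636.364ms=4b +519.481ms=4/7b
6) 4155.844ms=32/7b +519.481ms=4/7b
7) 4675.325ms=36/7b +519.481ms=4/7b
8) 5194.805ms=40/7b +519.481ms=4/7b
9) 5714.286ms=44/7b +519.481ms=4/7b
10) 6233.766ms=48/7b +519.481ms=4/7b
11) 6753.247ms=52/7b +519.481ms=4/7b
12) 7272.727ms=8b +1818.182ms=2b
13) 9090.909ms=10b +909.091ms=1b
14) 10000.0ms=11b +909.091ms=1b
15) 10909.091ms=12b +3636.364ms=4b
Σ=16b of 16 (66bpm 4/4) — PASS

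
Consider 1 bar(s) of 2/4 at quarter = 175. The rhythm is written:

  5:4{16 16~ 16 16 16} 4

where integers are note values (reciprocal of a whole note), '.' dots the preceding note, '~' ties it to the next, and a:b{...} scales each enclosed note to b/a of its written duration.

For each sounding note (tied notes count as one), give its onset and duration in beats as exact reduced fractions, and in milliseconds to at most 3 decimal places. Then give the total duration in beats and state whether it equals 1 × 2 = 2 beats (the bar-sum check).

1) 0.0ms=0b +68.571ms=1/5b
2) 68.571ms=1/5b +137.143ms=2/5b
3) 205.714ms=3/5b +68.571ms=1/5b
4) 274.286ms=4/5b +68.571ms=1/5b
5) 342.857ms=1b +342.857ms=1b
Σ=2b of 2 (175bpm 2/4) — PASS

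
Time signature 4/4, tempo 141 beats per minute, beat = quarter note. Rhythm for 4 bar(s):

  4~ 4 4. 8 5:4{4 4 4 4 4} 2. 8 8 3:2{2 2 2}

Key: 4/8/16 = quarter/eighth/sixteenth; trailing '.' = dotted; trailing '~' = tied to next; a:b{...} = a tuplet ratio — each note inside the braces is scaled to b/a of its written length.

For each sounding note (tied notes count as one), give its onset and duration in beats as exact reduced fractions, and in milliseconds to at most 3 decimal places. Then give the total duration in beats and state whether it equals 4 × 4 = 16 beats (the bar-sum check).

1) 0.0ms=0b +851.064ms=2b
2) 851.064ms=2b +638.298ms=3/2b
3) 1489.362ms=7/2b +212.766ms=1/2b
4) 1702.128ms=4b +340.426ms=4/5b
5) 2042.553ms=24/5b +340.426ms=4/5b
6) 2382.979ms=28/5b +340.426ms=4/5b
7) 2723.404ms=32/5b +340.426ms=4/5b
8) 3063.83ms=36/5b +340.426ms=4/5b
9) 3404.255ms=8b +1276.596ms=3b
10) 4680.851ms=11b +212.766ms=1/2b
11) 4893.617ms=23/2b +212.766ms=1/2b
12) 5106.383ms=12b +567.376ms=4/3b
13) 5673.759ms=40/3b +567.376ms=4/3b
14) 6241.135ms=44/3b +567.376ms=4/3b
Σ=16b of 16 (141bpm 4/4) — PASS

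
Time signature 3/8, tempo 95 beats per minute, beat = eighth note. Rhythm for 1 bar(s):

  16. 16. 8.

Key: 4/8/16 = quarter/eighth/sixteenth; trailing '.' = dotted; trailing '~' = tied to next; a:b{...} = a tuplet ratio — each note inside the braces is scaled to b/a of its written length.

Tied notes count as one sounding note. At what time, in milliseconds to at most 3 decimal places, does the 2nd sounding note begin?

1. 0.0ms @ 0 + 473.684ms (3/4)
2. 473.684ms @ 3/4 + 473.684ms (3/4)
3. 947.368ms @ 3/2 + 947.368ms (3/2)

note 2 onset = 3/4b = 473.684ms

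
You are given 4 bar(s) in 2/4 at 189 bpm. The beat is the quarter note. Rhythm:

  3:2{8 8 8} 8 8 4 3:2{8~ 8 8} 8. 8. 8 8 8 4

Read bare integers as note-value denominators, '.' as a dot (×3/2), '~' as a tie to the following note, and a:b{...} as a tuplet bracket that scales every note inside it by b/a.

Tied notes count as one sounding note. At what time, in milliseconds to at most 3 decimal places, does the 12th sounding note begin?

note 12 onset = 6b = 1904.762ms

1. 0.0ms @ 0 + 105.82ms (1/3)
2. 105.82ms @ 1/3 + 105.82ms (1/3)
3. 211.64ms @ 2/3 + 105.82ms (1/3)
4. 317.46ms @ 1 + 158.73ms (1/2)
5. 476.19ms @ 3/2 + 158.73ms (1/2)
6. 634.921ms @ 2 + 317.46ms (1)
7. 952.381ms @ 3 + 211.64ms (2/3)
8. 1164.021ms @ 11/3 + 105.82ms (1/3)
9. 1269.841ms @ 4 + 238.095ms (3/4)
10. 1507.937ms @ 19/4 + 238.095ms (3/4)
11. 1746.032ms @ 11/2 + 158.73ms (1/2)
12. 1904.762ms @ 6 + 158.73ms (1/2)
13. 2063.492ms @ 13/2 + 158.73ms (1/2)
14. 2222.222ms @ 7 + 317.46ms (1)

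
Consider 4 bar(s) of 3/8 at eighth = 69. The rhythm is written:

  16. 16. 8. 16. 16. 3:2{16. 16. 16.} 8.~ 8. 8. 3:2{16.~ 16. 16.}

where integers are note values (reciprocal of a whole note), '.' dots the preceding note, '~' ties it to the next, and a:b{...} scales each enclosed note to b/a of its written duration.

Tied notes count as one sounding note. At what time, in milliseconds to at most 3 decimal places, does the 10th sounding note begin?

note 10 onset = 9b = 7826.087ms

1. 0.0ms @ 0 + 652.174ms (3/4)
2. 652.174ms @ 3/4 + 652.174ms (3/4)
3. 1304.348ms @ 3/2 + 1304.348ms (3/2)
4. 2608.696ms @ 3 + 652.174ms (3/4)
5. 3260.87ms @ 15/4 + 652.174ms (3/4)
6. 3913.043ms @ 9/2 + 434.783ms (1/2)
7. 4347.826ms @ 5 + 434.783ms (1/2)
8. 4782.609ms @ 11/2 + 434.783ms (1/2)
9. 5217.391ms @ 6 + 2608.696ms (3)
10. 7826.087ms @ 9 + 1304.348ms (3/2)
11. 9130.435ms @ 21/2 + 869.565ms (1)
12. 10000.0ms @ 23/2 + 434.783ms (1/2)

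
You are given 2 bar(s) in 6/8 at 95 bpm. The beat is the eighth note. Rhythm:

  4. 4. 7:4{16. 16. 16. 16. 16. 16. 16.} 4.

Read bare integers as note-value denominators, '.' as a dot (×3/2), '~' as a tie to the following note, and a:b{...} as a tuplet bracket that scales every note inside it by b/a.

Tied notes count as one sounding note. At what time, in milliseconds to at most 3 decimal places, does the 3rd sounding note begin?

1. 0.0ms @ 0 + 1894.737ms (3)
2. 1894.737ms @ 3 + 1894.737ms (3)
3. 3789.474ms @ 6 + 270.677ms (3/7)
4. 4060.15ms @ 45/7 + 270.677ms (3/7)
5. 4330.827ms @ 48/7 + 270.677ms (3/7)
6. 4601.504ms @ 51/7 + 270.677ms (3/7)
7. 4872.18ms @ 54/7 + 270.677ms (3/7)
8. 5142.857ms @ 57/7 + 270.677ms (3/7)
9. 5413.534ms @ 60/7 + 270.677ms (3/7)
10. 5684.211ms @ 9 + 1894.737ms (3)

note 3 onset = 6b = 3789.474ms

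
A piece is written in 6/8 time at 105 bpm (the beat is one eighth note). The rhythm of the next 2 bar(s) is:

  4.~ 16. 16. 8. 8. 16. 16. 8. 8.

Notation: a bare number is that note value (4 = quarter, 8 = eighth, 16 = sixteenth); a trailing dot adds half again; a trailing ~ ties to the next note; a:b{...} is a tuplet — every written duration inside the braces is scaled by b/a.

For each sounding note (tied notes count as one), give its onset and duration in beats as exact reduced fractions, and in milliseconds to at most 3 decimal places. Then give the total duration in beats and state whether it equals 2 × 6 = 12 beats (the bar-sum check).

1) 0.0ms=0b +2142.857ms=15/4b
2) 2142.857ms=15/4b +428.571ms=3/4b
3) 2571.429ms=9/2b +857.143ms=3/2b
4) 3428.571ms=6b +857.143ms=3/2b
5) 4285.714ms=15/2b +428.571ms=3/4b
6) 4714.286ms=33/4b +428.571ms=3/4b
7) 5142.857ms=9b +857.143ms=3/2b
8) 6000.0ms=21/2b +857.143ms=3/2b
Σ=12b of 12 (105bpm 6/8) — PASS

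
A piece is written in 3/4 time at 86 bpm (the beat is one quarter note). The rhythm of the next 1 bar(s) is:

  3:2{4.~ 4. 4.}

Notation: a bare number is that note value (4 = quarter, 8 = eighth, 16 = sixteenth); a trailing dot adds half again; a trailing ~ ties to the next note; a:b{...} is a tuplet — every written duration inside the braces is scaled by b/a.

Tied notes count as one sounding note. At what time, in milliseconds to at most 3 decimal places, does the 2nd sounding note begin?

1. 0.0ms @ 0 + 1395.349ms (2)
2. 1395.349ms @ 2 + 697.674ms (1)

note 2 onset = 2b = 1395.349ms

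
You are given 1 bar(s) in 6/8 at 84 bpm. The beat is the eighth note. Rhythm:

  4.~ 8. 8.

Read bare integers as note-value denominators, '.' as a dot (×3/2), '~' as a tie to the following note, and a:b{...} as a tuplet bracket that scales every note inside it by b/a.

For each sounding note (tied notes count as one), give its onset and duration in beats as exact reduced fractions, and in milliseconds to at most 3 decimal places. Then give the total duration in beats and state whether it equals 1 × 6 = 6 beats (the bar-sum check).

1) 0.0ms=0b +3214.286ms=9/2b
2) 3214.286ms=9/2b +1071.429ms=3/2b
Σ=6b of 6 (84bpm 6/8) — PASS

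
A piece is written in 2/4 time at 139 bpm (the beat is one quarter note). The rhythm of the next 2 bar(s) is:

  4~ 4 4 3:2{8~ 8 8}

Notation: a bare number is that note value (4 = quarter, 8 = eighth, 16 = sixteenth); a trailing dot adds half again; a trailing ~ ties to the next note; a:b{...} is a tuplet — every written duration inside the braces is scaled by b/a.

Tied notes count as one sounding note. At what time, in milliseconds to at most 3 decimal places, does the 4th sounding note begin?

1. 0.0ms @ 0 + 863.309ms (2)
2. 863.309ms @ 2 + 431.655ms (1)
3. 1294.964ms @ 3 + 287.77ms (2/3)
4. 1582.734ms @ 11/3 + 143.885ms (1/3)

note 4 onset = 11/3b = 1582.734ms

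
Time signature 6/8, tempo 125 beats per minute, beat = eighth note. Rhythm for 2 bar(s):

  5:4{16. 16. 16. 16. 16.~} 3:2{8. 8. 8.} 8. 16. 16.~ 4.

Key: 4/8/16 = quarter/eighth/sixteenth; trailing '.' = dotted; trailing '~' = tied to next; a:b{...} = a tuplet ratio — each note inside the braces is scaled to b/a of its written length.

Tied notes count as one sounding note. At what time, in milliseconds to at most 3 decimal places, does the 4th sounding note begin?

1. 0.0ms @ 0 + 288.0ms (3/5)
2. 288.0ms @ 3/5 + 288.0ms (3/5)
3. 576.0ms @ 6/5 + 288.0ms (3/5)
4. 864.0ms @ 9/5 + 288.0ms (3/5)
5. 1152.0ms @ 12/5 + 768.0ms (8/5)
6. 1920.0ms @ 4 + 480.0ms (1)
7. 2400.0ms @ 5 + 480.0ms (1)
8. 2880.0ms @ 6 + 720.0ms (3/2)
9. 3600.0ms @ 15/2 + 360.0ms (3/4)
10. 3960.0ms @ 33/4 + 1800.0ms (15/4)

note 4 onset = 9/5b = 864.0ms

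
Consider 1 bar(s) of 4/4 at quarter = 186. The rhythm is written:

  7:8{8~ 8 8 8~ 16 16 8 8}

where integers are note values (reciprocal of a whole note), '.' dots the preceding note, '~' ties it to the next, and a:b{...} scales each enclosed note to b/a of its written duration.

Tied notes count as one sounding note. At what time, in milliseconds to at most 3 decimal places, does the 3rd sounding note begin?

1. 0.0ms @ 0 + 368.664ms (8/7)
2. 368.664ms @ 8/7 + 184.332ms (4/7)
3. 552.995ms @ 12/7 + 276.498ms (6/7)
4. 829.493ms @ 18/7 + 92.166ms (2/7)
5. 921.659ms @ 20/7 + 184.332ms (4/7)
6. 1105.991ms @ 24/7 + 184.332ms (4/7)

note 3 onset = 12/7b = 552.995ms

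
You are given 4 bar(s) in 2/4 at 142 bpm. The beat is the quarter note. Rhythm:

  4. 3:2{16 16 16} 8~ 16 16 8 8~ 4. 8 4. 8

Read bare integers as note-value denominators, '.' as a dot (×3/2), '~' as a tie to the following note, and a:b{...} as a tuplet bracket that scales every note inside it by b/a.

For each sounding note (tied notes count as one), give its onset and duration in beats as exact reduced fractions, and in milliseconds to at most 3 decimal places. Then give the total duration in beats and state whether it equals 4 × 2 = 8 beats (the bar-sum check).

1) 0.0ms=0b +633.803ms=3/2b
2) 633.803ms=3/2b +70.423ms=1/6b
3) 704.225ms=5/3b +70.423ms=1/6b
4) 774.648ms=11/6b +70.423ms=1/6b
5) 845.07ms=2b +316.901ms=3/4b
6) 1161.972ms=11/4b +105.634ms=1/4b
7) 1267.606ms=3b +211.268ms=1/2b
8) 1478.873ms=7/2b +845.07ms=2b
9) 2323.944ms=11/2b +211.268ms=1/2b
10) 2535.211ms=6b +633.803ms=3/2b
11) 3169.014ms=15/2b +211.268ms=1/2b
Σ=8b of 8 (142bpm 2/4) — PASS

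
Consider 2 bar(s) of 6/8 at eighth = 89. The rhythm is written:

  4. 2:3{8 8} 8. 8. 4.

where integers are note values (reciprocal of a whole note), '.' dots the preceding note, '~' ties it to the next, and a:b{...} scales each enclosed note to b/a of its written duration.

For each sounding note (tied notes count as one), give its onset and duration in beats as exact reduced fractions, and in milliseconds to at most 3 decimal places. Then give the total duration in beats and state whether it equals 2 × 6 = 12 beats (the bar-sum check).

1) 0.0ms=0b +2022.472ms=3b
2) 2022.472ms=3b +1011.236ms=3/2b
3) 3033.708ms=9/2b +1011.236ms=3/2b
4) 4044.944ms=6b +1011.236ms=3/2b
5) 5056.18ms=15/2b +1011.236ms=3/2b
6) 6067.416ms=9b +2022.472ms=3b
Σ=12b of 12 (89bpm 6/8) — PASS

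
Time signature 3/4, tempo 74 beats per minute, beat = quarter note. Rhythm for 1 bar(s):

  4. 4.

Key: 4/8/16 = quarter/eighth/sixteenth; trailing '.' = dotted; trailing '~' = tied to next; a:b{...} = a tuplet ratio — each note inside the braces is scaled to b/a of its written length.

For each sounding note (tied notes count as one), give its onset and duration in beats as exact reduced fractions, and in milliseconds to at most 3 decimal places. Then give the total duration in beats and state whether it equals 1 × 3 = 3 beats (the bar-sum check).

1) 0.0ms=0b +1216.216ms=3/2b
2) 1216.216ms=3/2b +1216.216ms=3/2b
Σ=3b of 3 (74bpm 3/4) — PASS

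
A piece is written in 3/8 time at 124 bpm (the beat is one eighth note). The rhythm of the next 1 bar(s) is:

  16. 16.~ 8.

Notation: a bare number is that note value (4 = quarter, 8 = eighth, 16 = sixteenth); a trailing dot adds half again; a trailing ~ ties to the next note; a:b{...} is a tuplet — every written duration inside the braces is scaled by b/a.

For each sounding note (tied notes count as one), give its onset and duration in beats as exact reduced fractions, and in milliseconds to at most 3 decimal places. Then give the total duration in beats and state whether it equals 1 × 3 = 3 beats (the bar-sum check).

1) 0.0ms=0b +362.903ms=3/4b
2) 362.903ms=3/4b +1088.71ms=9/4b
Σ=3b of 3 (124bpm 3/8) — PASS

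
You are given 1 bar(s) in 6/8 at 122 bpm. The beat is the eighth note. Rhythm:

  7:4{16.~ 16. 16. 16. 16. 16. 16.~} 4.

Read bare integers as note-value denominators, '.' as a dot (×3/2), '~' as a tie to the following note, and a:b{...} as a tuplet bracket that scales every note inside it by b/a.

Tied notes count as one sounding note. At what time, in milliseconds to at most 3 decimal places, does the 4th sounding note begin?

1. 0.0ms @ 0 + 421.546ms (6/7)
2. 421.546ms @ 6/7 + 210.773ms (3/7)
3. 632.319ms @ 9/7 + 210.773ms (3/7)
4. 843.091ms @ 12/7 + 210.773ms (3/7)
5. 1053.864ms @ 15/7 + 210.773ms (3/7)
6. 1264.637ms @ 18/7 + 1686.183ms (24/7)

note 4 onset = 12/7b = 843.091ms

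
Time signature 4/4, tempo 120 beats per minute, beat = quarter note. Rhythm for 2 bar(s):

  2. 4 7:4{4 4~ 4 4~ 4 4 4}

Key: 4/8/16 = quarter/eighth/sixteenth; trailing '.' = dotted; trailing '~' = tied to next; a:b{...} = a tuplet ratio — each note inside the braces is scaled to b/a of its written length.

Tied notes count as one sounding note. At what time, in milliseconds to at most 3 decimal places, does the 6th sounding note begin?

1. 0.0ms @ 0 + 1500.0ms (3)
2. 1500.0ms @ 3 + 500.0ms (1)
3. 2000.0ms @ 4 + 285.714ms (4/7)
4. 2285.714ms @ 32/7 + 571.429ms (8/7)
5. 2857.143ms @ 40/7 + 571.429ms (8/7)
6. 3428.571ms @ 48/7 + 285.714ms (4/7)
7. 3714.286ms @ 52/7 + 285.714ms (4/7)

note 6 onset = 48/7b = 3428.571ms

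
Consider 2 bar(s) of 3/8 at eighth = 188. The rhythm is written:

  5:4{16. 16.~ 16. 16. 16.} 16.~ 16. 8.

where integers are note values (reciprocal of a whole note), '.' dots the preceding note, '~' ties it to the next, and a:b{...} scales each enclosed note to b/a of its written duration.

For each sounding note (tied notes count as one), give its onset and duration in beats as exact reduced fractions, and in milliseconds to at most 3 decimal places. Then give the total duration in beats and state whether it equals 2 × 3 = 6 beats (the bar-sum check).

1) 0.0ms=0b +191.489ms=3/5b
2) 191.489ms=3/5b +382.979ms=6/5b
3) 574.468ms=9/5b +191.489ms=3/5b
4) 765.957ms=12/5b +191.489ms=3/5b
5) 957.447ms=3b +478.723ms=3/2b
6) 1436.17ms=9/2b +478.723ms=3/2b
Σ=6b of 6 (188bpm 3/8) — PASS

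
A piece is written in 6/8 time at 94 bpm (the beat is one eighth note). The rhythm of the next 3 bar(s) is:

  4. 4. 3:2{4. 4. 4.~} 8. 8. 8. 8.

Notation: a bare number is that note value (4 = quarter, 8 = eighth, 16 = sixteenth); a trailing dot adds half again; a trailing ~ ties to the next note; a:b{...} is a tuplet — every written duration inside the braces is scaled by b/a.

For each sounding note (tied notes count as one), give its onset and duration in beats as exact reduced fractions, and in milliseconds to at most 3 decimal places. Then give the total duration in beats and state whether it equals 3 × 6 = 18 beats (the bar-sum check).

1) 0.0ms=0b +1914.894ms=3b
2) 1914.894ms=3b +1914.894ms=3b
3) 3829.787ms=6b +1276.596ms=2b
4) 5106.383ms=8b +1276.596ms=2b
5) 6382.979ms=10b +2234.043ms=7/2b
6) 8617.021ms=27/2b +957.447ms=3/2b
7) 9574.468ms=15b +957.447ms=3/2b
8) 10531.915ms=33/2b +957.447ms=3/2b
Σ=18b of 18 (94bpm 6/8) — PASS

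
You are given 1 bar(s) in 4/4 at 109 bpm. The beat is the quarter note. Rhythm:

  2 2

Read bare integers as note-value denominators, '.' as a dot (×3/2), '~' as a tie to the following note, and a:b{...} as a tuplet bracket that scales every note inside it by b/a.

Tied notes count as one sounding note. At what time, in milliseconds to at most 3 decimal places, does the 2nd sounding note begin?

1. 0.0ms @ 0 + 1100.917ms (2)
2. 1100.917ms @ 2 + 1100.917ms (2)

note 2 onset = 2b = 1100.917ms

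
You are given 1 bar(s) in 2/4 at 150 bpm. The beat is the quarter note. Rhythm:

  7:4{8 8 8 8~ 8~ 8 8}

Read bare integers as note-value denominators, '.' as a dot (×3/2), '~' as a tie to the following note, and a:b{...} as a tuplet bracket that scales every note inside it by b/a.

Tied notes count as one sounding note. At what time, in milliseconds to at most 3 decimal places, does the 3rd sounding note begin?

1. 0.0ms @ 0 + 114.286ms (2/7)
2. 114.286ms @ 2/7 + 114.286ms (2/7)
3. 228.571ms @ 4/7 + 114.286ms (2/7)
4. 342.857ms @ 6/7 + 342.857ms (6/7)
5. 685.714ms @ 12/7 + 114.286ms (2/7)

note 3 onset = 4/7b = 228.571ms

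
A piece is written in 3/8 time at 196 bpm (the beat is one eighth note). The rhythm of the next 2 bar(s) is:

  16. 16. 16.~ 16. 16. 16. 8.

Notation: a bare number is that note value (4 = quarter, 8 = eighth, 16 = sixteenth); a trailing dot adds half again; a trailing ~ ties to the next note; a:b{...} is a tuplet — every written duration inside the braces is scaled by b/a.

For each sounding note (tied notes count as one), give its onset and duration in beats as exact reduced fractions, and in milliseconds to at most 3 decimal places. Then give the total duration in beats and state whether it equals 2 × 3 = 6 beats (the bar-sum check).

1) 0.0ms=0b +229.592ms=3/4b
2) 229.592ms=3/4b +229.592ms=3/4b
3) 459.184ms=3/2b +459.184ms=3/2b
4) 918.367ms=3b +229.592ms=3/4b
5) 1147.959ms=15/4b +229.592ms=3/4b
6) 1377.551ms=9/2b +459.184ms=3/2b
Σ=6b of 6 (196bpm 3/8) — PASS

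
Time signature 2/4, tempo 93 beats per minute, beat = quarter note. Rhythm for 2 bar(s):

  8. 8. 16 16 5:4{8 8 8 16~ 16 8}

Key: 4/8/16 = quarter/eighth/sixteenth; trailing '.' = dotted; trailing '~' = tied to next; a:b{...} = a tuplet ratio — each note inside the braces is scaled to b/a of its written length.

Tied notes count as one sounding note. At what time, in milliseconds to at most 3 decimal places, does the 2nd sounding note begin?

note 2 onset = 3/4b = 483.871ms

1. 0.0ms @ 0 + 483.871ms (3/4)
2. 483.871ms @ 3/4 + 483.871ms (3/4)
3. 967.742ms @ 3/2 + 161.29ms (1/4)
4. 1129.032ms @ 7/4 + 161.29ms (1/4)
5. 1290.323ms @ 2 + 258.065ms (2/5)
6. 1548.387ms @ 12/5 + 258.065ms (2/5)
7. 1806.452ms @ 14/5 + 258.065ms (2/5)
8. 2064.516ms @ 16/5 + 258.065ms (2/5)
9. 2322.581ms @ 18/5 + 258.065ms (2/5)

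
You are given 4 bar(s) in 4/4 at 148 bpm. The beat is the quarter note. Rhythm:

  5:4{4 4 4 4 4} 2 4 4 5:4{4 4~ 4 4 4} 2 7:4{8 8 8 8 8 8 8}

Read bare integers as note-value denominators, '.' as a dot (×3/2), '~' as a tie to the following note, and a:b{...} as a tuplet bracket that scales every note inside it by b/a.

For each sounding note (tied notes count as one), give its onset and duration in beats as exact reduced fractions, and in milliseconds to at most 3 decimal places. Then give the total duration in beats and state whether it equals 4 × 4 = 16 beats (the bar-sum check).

1) 0.0ms=0b +324.324ms=4/5b
2) 324.324ms=4/5b +324.324ms=4/5b
3) 648.649ms=8/5b +324.324ms=4/5b
4) 972.973ms=12/5b +324.324ms=4/5b
5) 1297.297ms=16/5b +324.324ms=4/5b
6) 1621.622ms=4b +810.811ms=2b
7) 2432.432ms=6b +405.405ms=1b
8) 2837.838ms=7b +405.405ms=1b
9) 3243.243ms=8b +324.324ms=4/5b
10) 3567.568ms=44/5b +648.649ms=8/5b
11) 4216.216ms=52/5b +324.324ms=4/5b
12) 4540.541ms=56/5b +324.324ms=4/5b
13) 4864.865ms=12b +810.811ms=2b
14) 5675.676ms=14b +115.83ms=2/7b
15) 5791.506ms=100/7b +115.83ms=2/7b
16) 5907.336ms=102/7b +115.83ms=2/7b
17) 6023.166ms=104/7b +115.83ms=2/7b
18) 6138.996ms=106/7b +115.83ms=2/7b
19) 6254.826ms=108/7b +115.83ms=2/7b
20) 6370.656ms=110/7b +115.83ms=2/7b
Σ=16b of 16 (148bpm 4/4) — PASS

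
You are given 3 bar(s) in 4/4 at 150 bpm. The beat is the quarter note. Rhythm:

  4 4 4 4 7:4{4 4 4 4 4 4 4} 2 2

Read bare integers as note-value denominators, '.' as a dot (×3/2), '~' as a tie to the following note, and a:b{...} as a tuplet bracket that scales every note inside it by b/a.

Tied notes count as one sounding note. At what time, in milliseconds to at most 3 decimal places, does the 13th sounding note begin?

note 13 onset = 10b = 4000.0ms

1. 0.0ms @ 0 + 400.0ms (1)
2. 400.0ms @ 1 + 400.0ms (1)
3. 800.0ms @ 2 + 400.0ms (1)
4. 1200.0ms @ 3 + 400.0ms (1)
5. 1600.0ms @ 4 + 228.571ms (4/7)
6. 1828.571ms @ 32/7 + 228.571ms (4/7)
7. 2057.143ms @ 36/7 + 228.571ms (4/7)
8. 2285.714ms @ 40/7 + 228.571ms (4/7)
9. 2514.286ms @ 44/7 + 228.571ms (4/7)
10. 2742.857ms @ 48/7 + 228.571ms (4/7)
11. 2971.429ms @ 52/7 + 228.571ms (4/7)
12. 3200.0ms @ 8 + 800.0ms (2)
13. 4000.0ms @ 10 + 800.0ms (2)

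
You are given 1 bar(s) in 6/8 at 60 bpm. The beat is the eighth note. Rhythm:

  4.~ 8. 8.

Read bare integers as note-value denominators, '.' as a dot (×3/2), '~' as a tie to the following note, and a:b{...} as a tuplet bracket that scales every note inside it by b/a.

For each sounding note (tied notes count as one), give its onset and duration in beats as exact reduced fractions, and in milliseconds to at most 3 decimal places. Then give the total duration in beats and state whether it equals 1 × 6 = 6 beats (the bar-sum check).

1) 0.0ms=0b +4500.0ms=9/2b
2) 4500.0ms=9/2b +1500.0ms=3/2b
Σ=6b of 6 (60bpm 6/8) — PASS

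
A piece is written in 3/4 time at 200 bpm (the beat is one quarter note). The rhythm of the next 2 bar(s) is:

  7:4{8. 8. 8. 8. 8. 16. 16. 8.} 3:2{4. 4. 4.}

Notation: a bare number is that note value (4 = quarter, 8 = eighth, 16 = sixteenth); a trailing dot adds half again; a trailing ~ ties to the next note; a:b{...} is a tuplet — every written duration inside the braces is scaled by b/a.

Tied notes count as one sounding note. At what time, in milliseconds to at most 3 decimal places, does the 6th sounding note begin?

note 6 onset = 15/7b = 642.857ms

1. 0.0ms @ 0 + 128.571ms (3/7)
2. 128.571ms @ 3/7 + 128.571ms (3/7)
3. 257.143ms @ 6/7 + 128.571ms (3/7)
4. 385.714ms @ 9/7 + 128.571ms (3/7)
5. 514.286ms @ 12/7 + 128.571ms (3/7)
6. 642.857ms @ 15/7 + 64.286ms (3/14)
7. 707.143ms @ 33/14 + 64.286ms (3/14)
8. 771.429ms @ 18/7 + 128.571ms (3/7)
9. 900.0ms @ 3 + 300.0ms (1)
10. 1200.0ms @ 4 + 300.0ms (1)
11. 1500.0ms @ 5 + 300.0ms (1)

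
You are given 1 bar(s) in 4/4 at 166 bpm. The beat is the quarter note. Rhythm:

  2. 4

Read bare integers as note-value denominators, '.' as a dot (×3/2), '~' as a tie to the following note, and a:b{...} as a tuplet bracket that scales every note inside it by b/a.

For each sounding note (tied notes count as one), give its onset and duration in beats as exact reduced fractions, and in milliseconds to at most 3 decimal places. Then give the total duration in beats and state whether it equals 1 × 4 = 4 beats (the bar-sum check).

1) 0.0ms=0b +1084.337ms=3b
2) 1084.337ms=3b +361.446ms=1b
Σ=4b of 4 (166bpm 4/4) — PASS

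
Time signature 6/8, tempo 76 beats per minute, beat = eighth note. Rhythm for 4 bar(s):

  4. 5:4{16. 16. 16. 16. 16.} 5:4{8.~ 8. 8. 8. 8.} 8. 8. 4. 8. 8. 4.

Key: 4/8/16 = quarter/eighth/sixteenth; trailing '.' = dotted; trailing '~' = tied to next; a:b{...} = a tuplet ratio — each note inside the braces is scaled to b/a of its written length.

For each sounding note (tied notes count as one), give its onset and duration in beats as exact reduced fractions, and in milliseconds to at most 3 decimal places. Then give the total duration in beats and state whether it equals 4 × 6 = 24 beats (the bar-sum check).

1) 0.0ms=0b +2368.421ms=3b
2) 2368.421ms=3b +473.684ms=3/5b
3) 2842.105ms=18/5b +473.684ms=3/5b
4) 3315.789ms=21/5b +473.684ms=3/5b
5) 3789.474ms=24/5b +473.684ms=3/5b
6) 4263.158ms=27/5b +473.684ms=3/5b
7) 4736.842ms=6b +1894.737ms=12/5b
8) 6631.579ms=42/5b +947.368ms=6/5b
9) 7578.947ms=48/5b +947.368ms=6/5b
10) 8526.316ms=54/5b +947.368ms=6/5b
11) 9473.684ms=12b +1184.211ms=3/2b
12) 10657.895ms=27/2b +1184.211ms=3/2b
13) 11842.105ms=15b +2368.421ms=3b
14) 14210.526ms=18b +1184.211ms=3/2b
15) 15394.737ms=39/2b +1184.211ms=3/2b
16) 16578.947ms=21b +2368.421ms=3b
Σ=24b of 24 (76bpm 6/8) — PASS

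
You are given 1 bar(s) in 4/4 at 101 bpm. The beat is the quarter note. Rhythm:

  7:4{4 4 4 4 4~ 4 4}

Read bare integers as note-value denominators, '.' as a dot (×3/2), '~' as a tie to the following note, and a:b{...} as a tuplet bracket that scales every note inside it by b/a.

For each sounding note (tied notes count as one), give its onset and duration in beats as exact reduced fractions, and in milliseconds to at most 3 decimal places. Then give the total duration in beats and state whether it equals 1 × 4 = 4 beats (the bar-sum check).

1) 0.0ms=0b +339.463ms=4/7b
2) 339.463ms=4/7b +339.463ms=4/7b
3) 678.925ms=8/7b +339.463ms=4/7b
4) 1018.388ms=12/7b +339.463ms=4/7b
5) 1357.85ms=16/7b +678.925ms=8/7b
6) 2036.775ms=24/7b +339.463ms=4/7b
Σ=4b of 4 (101bpm 4/4) — PASS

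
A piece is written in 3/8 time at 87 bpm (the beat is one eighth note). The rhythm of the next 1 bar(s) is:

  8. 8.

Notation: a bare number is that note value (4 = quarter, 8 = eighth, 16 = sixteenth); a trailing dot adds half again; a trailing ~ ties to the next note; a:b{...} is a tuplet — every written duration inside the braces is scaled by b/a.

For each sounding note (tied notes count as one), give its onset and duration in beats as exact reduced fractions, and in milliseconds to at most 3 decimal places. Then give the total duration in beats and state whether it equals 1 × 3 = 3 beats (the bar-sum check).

1) 0.0ms=0b +1034.483ms=3/2b
2) 1034.483ms=3/2b +1034.483ms=3/2b
Σ=3b of 3 (87bpm 3/8) — PASS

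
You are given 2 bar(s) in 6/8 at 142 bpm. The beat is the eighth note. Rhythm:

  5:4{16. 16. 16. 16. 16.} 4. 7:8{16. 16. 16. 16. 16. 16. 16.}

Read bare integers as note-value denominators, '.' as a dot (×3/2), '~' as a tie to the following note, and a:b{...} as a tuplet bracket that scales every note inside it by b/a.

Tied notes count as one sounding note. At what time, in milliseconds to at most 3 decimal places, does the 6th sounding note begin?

note 6 onset = 3b = 1267.606ms

1. 0.0ms @ 0 + 253.521ms (3/5)
2. 253.521ms @ 3/5 + 253.521ms (3/5)
3. 507.042ms @ 6/5 + 253.521ms (3/5)
4. 760.563ms @ 9/5 + 253.521ms (3/5)
5. 1014.085ms @ 12/5 + 253.521ms (3/5)
6. 1267.606ms @ 3 + 1267.606ms (3)
7. 2535.211ms @ 6 + 362.173ms (6/7)
8. 2897.384ms @ 48/7 + 362.173ms (6/7)
9. 3259.557ms @ 54/7 + 362.173ms (6/7)
10. 3621.73ms @ 60/7 + 362.173ms (6/7)
11. 3983.903ms @ 66/7 + 362.173ms (6/7)
12. 4346.076ms @ 72/7 + 362.173ms (6/7)
13. 4708.249ms @ 78/7 + 362.173ms (6/7)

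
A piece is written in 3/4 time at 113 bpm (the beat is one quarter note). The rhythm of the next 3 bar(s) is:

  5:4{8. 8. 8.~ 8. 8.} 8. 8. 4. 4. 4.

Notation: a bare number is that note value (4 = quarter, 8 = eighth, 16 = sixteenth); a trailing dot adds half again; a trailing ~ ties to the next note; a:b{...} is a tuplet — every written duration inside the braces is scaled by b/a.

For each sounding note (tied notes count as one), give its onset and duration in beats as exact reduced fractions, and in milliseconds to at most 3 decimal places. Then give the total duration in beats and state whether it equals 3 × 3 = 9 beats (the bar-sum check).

1) 0.0ms=0b +318.584ms=3/5b
2) 318.584ms=3/5b +318.584ms=3/5b
3) 637.168ms=6/5b +637.168ms=6/5b
4) 1274.336ms=12/5b +318.584ms=3/5b
5) 1592.92ms=3b +398.23ms=3/4b
6) 1991.15ms=15/4b +398.23ms=3/4b
7) 2389.381ms=9/2b +796.46ms=3/2b
8) 3185.841ms=6b +796.46ms=3/2b
9) 3982.301ms=15/2b +796.46ms=3/2b
Σ=9b of 9 (113bpm 3/4) — PASS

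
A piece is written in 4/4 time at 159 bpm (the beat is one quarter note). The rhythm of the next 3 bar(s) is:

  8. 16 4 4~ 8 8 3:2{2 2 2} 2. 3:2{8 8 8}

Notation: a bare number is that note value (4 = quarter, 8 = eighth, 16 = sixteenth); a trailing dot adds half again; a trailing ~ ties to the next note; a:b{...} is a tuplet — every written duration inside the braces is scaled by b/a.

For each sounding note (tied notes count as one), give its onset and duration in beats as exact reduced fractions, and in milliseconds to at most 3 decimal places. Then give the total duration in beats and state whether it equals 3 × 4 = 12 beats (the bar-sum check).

1) 0.0ms=0b +283.019ms=3/4b
2) 283.019ms=3/4b +94.34ms=1/4b
3) 377.358ms=1b +377.358ms=1b
4) 754.717ms=2b +566.038ms=3/2b
5) 1320.755ms=7/2b +188.679ms=1/2b
6) 1509.434ms=4b +503.145ms=4/3b
7) 2012.579ms=16/3b +503.145ms=4/3b
8) 2515.723ms=20/3b +503.145ms=4/3b
9) 3018.868ms=8b +1132.075ms=3b
10) 4150.943ms=11b +125.786ms=1/3b
11) 4276.73ms=34/3b +125.786ms=1/3b
12) 4402.516ms=35/3b +125.786ms=1/3b
Σ=12b of 12 (159bpm 4/4) — PASS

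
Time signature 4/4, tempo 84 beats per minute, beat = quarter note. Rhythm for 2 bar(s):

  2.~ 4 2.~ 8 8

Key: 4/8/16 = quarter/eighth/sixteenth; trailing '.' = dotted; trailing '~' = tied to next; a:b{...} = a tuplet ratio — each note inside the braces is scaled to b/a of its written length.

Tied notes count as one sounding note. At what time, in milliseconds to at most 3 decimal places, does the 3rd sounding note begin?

note 3 onset = 15/2b = 5357.143ms

1. 0.0ms @ 0 + 2857.143ms (4)
2. 2857.143ms @ 4 + 2500.0ms (7/2)
3. 5357.143ms @ 15/2 + 357.143ms (1/2)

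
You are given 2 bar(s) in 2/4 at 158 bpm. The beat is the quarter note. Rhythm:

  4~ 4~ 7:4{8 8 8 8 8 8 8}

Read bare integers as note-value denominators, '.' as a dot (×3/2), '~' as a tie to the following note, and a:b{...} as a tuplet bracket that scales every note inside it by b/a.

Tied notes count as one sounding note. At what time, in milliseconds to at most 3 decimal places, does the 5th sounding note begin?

1. 0.0ms @ 0 + 867.993ms (16/7)
2. 867.993ms @ 16/7 + 108.499ms (2/7)
3. 976.492ms @ 18/7 + 108.499ms (2/7)
4. 1084.991ms @ 20/7 + 108.499ms (2/7)
5. 1193.49ms @ 22/7 + 108.499ms (2/7)
6. 1301.989ms @ 24/7 + 108.499ms (2/7)
7. 1410.488ms @ 26/7 + 108.499ms (2/7)

note 5 onset = 22/7b = 1193.49ms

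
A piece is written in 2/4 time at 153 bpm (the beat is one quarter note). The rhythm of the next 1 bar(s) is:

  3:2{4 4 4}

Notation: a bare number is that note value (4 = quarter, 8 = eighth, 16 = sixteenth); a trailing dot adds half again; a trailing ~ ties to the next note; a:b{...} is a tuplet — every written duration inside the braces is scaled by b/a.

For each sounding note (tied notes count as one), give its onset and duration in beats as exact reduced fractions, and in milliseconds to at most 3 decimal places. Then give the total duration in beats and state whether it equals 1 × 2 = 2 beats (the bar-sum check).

1) 0.0ms=0b +261.438ms=2/3b
2) 261.438ms=2/3b +261.438ms=2/3b
3) 522.876ms=4/3b +261.438ms=2/3b
Σ=2b of 2 (153bpm 2/4) — PASS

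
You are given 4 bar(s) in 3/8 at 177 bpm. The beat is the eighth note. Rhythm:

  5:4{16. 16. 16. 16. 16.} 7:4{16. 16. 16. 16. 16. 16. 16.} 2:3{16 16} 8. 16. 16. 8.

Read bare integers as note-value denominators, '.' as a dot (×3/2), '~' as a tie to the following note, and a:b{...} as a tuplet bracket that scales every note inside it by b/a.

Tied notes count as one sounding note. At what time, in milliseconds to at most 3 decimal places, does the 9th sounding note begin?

1. 0.0ms @ 0 + 203.39ms (3/5)
2. 203.39ms @ 3/5 + 203.39ms (3/5)
3. 406.78ms @ 6/5 + 203.39ms (3/5)
4. 610.169ms @ 9/5 + 203.39ms (3/5)
5. 813.559ms @ 12/5 + 203.39ms (3/5)
6. 1016.949ms @ 3 + 145.278ms (3/7)
7. 1162.228ms @ 24/7 + 145.278ms (3/7)
8. 1307.506ms @ 27/7 + 145.278ms (3/7)
9. 1452.785ms @ 30/7 + 145.278ms (3/7)
10. 1598.063ms @ 33/7 + 145.278ms (3/7)
11. 1743.341ms @ 36/7 + 145.278ms (3/7)
12. 1888.62ms @ 39/7 + 145.278ms (3/7)
13. 2033.898ms @ 6 + 254.237ms (3/4)
14. 2288.136ms @ 27/4 + 254.237ms (3/4)
15. 2542.373ms @ 15/2 + 508.475ms (3/2)
16. 3050.847ms @ 9 + 254.237ms (3/4)
17. 3305.085ms @ 39/4 + 254.237ms (3/4)
18. 3559.322ms @ 21/2 + 508.475ms (3/2)

note 9 onset = 30/7b = 1452.785ms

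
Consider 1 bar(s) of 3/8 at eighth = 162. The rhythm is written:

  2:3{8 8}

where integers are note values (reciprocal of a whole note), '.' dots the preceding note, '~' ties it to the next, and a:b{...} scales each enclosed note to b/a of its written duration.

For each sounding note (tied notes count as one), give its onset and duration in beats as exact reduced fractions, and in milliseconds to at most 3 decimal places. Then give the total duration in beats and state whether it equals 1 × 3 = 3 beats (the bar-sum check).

1) 0.0ms=0b +555.556ms=3/2b
2) 555.556ms=3/2b +555.556ms=3/2b
Σ=3b of 3 (162bpm 3/8) — PASS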